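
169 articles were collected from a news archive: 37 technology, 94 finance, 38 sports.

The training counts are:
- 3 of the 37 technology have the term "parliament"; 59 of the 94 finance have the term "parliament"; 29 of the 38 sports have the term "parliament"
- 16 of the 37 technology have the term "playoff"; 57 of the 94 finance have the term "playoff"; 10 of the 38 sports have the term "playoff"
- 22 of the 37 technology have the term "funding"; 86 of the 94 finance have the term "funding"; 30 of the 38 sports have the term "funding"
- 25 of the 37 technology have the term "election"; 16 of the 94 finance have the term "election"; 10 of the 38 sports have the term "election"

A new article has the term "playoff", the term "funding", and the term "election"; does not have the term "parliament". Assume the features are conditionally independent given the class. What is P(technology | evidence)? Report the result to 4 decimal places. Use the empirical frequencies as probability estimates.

0.6087

technology: (37/169) × (34/37) × (16/37) × (22/37) × (25/37) ≈ 0.0349518
finance: (94/169) × (35/94) × (57/94) × (86/94) × (16/94) ≈ 0.0195565
sports: (38/169) × (9/38) × (10/38) × (30/38) × (10/38) ≈ 0.00291156
P(technology | x) = 0.0349518 / 0.05741986 ≈ 0.6087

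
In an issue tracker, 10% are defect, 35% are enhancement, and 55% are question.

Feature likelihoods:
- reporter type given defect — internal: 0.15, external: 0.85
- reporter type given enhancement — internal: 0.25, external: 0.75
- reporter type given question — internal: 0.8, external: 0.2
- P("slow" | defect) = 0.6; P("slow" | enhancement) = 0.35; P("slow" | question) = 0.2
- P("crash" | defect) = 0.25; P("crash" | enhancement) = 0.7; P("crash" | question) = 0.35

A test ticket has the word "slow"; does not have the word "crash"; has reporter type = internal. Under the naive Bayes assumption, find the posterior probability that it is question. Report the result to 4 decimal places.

0.7821

defect: 0.1 × 0.15 × 0.6 × (1−0.25) = 0.00675
enhancement: 0.35 × 0.25 × 0.35 × (1−0.7) = 0.0091875
question: 0.55 × 0.8 × 0.2 × (1−0.35) = 0.0572
P(question | x) = 0.0572 / 0.0731375 ≈ 0.7821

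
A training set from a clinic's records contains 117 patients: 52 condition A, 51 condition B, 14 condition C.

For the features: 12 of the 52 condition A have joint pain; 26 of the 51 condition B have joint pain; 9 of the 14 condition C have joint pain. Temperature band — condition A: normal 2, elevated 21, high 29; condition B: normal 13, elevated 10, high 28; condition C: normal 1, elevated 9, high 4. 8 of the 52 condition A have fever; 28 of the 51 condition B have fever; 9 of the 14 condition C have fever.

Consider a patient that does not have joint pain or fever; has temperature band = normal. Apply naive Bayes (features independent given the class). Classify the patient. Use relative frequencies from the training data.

condition B

condition A: (52/117) × (40/52) × (2/52) × (44/52) ≈ 0.0111263
condition B: (51/117) × (25/51) × (13/51) × (23/51) ≈ 0.0245632
condition C: (14/117) × (5/14) × (1/14) × (5/14) ≈ 0.00109018
Highest score → condition B.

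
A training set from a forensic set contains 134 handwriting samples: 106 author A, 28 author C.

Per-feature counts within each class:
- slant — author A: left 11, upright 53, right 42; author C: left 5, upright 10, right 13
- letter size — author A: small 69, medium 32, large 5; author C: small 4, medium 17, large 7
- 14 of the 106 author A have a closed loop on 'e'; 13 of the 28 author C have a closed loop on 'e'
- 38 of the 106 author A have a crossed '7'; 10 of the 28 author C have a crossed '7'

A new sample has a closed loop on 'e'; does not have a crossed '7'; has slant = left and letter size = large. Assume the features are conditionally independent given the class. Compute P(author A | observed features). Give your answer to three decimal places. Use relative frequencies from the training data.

0.105

author A: (106/134) × (11/106) × (5/106) × (14/106) × (68/106) ≈ 0.000328078
author C: (28/134) × (5/28) × (7/28) × (13/28) × (18/28) ≈ 0.00278423
P(author A | x) = 0.000328078 / 0.003112308 ≈ 0.105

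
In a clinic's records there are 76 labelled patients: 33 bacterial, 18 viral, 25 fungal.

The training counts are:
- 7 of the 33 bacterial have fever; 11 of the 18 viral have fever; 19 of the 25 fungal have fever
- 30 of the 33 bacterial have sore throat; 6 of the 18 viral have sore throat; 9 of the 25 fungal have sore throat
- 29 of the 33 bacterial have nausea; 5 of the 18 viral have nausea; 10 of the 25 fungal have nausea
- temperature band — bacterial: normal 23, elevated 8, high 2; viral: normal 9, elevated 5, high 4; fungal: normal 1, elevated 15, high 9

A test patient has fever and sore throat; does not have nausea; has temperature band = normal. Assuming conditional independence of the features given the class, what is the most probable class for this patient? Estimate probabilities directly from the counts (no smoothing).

bacterial: (33/76) × (7/33) × (30/33) × (4/33) × (23/33) ≈ 0.00707378
viral: (18/76) × (11/18) × (6/18) × (13/18) × (9/18) ≈ 0.017422
fungal: (25/76) × (19/25) × (9/25) × (15/25) × (1/25) = 0.00216
Highest score → viral.

viral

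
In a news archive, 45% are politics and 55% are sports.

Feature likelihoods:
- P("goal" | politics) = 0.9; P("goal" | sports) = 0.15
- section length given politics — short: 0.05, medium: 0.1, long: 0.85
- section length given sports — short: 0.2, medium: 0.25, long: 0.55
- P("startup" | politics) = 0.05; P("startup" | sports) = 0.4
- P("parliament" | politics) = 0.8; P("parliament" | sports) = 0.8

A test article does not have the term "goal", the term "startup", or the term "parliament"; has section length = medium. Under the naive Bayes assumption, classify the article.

politics: 0.45 × (1−0.9) × 0.1 × (1−0.05) × (1−0.8) = 0.000855
sports: 0.55 × (1−0.15) × 0.25 × (1−0.4) × (1−0.8) = 0.014025
Highest score → sports.

sports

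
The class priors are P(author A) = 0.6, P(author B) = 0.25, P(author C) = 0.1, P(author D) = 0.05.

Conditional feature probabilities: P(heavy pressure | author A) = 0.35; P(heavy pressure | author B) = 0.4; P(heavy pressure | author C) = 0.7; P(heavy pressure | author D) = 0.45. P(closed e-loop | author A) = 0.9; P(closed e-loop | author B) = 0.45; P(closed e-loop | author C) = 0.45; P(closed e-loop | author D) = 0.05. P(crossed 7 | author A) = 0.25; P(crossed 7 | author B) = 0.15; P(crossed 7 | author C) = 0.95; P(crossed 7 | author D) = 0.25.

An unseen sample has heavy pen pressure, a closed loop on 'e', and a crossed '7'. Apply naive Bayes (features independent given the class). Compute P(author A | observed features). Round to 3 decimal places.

0.561

author A: 0.6 × 0.35 × 0.9 × 0.25 = 0.04725
author B: 0.25 × 0.4 × 0.45 × 0.15 = 0.00675
author C: 0.1 × 0.7 × 0.45 × 0.95 = 0.029925
author D: 0.05 × 0.45 × 0.05 × 0.25 = 0.00028125
P(author A | x) = 0.04725 / 0.08420625 ≈ 0.561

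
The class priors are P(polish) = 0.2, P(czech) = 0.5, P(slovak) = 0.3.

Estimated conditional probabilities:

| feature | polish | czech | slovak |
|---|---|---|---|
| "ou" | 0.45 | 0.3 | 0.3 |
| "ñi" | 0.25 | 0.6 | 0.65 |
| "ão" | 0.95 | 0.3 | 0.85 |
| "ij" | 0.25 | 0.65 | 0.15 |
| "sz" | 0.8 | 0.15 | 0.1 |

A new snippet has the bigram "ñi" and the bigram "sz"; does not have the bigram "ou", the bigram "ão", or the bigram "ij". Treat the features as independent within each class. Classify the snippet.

polish: 0.2 × (1−0.45) × 0.25 × (1−0.95) × (1−0.25) × 0.8 = 0.000825
czech: 0.5 × (1−0.3) × 0.6 × (1−0.3) × (1−0.65) × 0.15 = 0.0077175
slovak: 0.3 × (1−0.3) × 0.65 × (1−0.85) × (1−0.15) × 0.1 = 0.001740375
Highest score → czech.

czech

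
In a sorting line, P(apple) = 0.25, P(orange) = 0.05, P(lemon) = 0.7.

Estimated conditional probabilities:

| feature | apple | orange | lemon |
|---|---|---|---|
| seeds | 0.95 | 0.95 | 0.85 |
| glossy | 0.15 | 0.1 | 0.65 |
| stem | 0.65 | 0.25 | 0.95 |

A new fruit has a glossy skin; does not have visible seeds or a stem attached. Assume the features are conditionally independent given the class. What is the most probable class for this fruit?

apple: 0.25 × (1−0.95) × 0.15 × (1−0.65) = 0.00065625
orange: 0.05 × (1−0.95) × 0.1 × (1−0.25) = 0.0001875
lemon: 0.7 × (1−0.85) × 0.65 × (1−0.95) = 0.0034125
Highest score → lemon.

lemon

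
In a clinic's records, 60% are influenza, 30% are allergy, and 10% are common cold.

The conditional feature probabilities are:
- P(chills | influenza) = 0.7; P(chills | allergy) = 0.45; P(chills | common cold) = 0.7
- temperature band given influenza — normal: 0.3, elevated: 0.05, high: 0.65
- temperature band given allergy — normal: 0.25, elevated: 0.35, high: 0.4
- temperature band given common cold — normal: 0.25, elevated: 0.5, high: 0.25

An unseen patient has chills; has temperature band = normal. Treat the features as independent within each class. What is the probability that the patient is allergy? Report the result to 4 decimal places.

0.1904

influenza: 0.6 × 0.7 × 0.3 = 0.126
allergy: 0.3 × 0.45 × 0.25 = 0.03375
common cold: 0.1 × 0.7 × 0.25 = 0.0175
P(allergy | x) = 0.03375 / 0.17725 ≈ 0.1904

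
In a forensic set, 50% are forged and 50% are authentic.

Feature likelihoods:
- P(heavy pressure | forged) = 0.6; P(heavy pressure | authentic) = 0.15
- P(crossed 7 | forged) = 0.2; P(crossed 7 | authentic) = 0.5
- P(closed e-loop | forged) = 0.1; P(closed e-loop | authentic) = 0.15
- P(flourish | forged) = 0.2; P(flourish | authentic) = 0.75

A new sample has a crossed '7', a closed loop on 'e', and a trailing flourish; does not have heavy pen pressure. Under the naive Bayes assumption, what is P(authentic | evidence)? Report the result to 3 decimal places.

forged: 0.5 × (1−0.6) × 0.2 × 0.1 × 0.2 = 0.0008
authentic: 0.5 × (1−0.15) × 0.5 × 0.15 × 0.75 = 0.02390625
P(authentic | x) = 0.02390625 / 0.02470625 ≈ 0.968

0.968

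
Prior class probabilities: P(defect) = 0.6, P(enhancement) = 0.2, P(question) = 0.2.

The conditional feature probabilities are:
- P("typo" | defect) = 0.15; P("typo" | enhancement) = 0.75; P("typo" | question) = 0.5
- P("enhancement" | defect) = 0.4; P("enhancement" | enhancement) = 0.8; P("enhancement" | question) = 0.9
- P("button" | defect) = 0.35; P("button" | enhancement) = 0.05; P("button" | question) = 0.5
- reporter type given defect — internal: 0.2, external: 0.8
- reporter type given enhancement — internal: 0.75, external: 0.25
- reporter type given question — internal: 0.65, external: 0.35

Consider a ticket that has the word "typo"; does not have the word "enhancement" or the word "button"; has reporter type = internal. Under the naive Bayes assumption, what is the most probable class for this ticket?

enhancement

defect: 0.6 × 0.15 × (1−0.4) × (1−0.35) × 0.2 = 0.00702
enhancement: 0.2 × 0.75 × (1−0.8) × (1−0.05) × 0.75 = 0.021375
question: 0.2 × 0.5 × (1−0.9) × (1−0.5) × 0.65 = 0.00325
Highest score → enhancement.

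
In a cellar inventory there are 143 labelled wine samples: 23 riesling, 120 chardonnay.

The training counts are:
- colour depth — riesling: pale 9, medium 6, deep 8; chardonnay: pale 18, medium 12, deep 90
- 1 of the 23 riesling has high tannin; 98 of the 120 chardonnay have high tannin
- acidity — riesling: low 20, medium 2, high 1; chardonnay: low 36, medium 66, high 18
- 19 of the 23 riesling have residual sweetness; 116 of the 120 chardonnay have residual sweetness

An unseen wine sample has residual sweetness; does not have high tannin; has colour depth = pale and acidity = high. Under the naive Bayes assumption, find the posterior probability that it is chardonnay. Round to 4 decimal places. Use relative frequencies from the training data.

0.6075

riesling: (23/143) × (9/23) × (22/23) × (1/23) × (19/23) ≈ 0.00216222
chardonnay: (120/143) × (18/120) × (22/120) × (18/120) × (116/120) ≈ 0.00334615
P(chardonnay | x) = 0.00334615 / 0.00550837 ≈ 0.6075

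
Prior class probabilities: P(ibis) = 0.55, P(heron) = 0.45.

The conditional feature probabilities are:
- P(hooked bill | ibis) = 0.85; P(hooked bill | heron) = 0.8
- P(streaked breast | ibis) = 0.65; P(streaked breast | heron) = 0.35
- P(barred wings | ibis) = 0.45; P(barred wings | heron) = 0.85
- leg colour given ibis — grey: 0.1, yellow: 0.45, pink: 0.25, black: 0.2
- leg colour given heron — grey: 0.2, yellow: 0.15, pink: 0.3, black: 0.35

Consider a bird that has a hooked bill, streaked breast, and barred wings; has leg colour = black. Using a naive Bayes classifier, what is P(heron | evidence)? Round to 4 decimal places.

0.5782

ibis: 0.55 × 0.85 × 0.65 × 0.45 × 0.2 = 0.02734875
heron: 0.45 × 0.8 × 0.35 × 0.85 × 0.35 = 0.037485
P(heron | x) = 0.037485 / 0.06483375 ≈ 0.5782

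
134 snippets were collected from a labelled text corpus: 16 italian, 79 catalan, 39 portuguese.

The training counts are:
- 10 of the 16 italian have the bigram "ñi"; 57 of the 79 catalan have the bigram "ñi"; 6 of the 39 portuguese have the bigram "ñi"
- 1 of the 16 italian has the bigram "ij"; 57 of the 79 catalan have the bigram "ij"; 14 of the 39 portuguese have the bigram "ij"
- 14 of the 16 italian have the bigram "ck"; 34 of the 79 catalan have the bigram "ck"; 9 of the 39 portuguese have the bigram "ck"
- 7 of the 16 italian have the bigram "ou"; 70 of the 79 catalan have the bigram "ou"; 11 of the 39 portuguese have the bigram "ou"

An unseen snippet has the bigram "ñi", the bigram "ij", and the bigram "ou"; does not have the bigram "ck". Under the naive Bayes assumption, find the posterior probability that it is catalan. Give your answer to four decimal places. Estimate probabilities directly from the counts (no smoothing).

italian: (16/134) × (10/16) × (1/16) × (2/16) × (7/16) ≈ 0.000255072
catalan: (79/134) × (57/79) × (57/79) × (45/79) × (70/79) ≈ 0.154908
portuguese: (39/134) × (6/39) × (14/39) × (30/39) × (11/39) ≈ 0.00348734
P(catalan | x) = 0.154908 / 0.158650412 ≈ 0.9764

0.9764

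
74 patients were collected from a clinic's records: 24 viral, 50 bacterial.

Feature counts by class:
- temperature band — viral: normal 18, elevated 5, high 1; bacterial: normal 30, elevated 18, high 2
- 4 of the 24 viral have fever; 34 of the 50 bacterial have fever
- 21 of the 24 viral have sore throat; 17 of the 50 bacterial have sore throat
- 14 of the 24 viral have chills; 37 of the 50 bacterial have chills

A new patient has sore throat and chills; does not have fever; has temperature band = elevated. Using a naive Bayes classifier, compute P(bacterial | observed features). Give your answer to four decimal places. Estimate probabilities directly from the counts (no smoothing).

viral: (24/74) × (5/24) × (20/24) × (21/24) × (14/24) ≈ 0.0287397
bacterial: (50/74) × (18/50) × (16/50) × (17/50) × (37/50) = 0.019584
P(bacterial | x) = 0.019584 / 0.0483237 ≈ 0.4053

0.4053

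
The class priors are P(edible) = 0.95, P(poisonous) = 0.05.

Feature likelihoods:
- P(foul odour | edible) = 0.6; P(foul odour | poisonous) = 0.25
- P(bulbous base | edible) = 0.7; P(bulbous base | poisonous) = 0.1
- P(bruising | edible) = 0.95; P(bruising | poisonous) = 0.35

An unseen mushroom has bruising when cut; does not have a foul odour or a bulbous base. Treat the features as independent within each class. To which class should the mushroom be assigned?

edible: 0.95 × (1−0.6) × (1−0.7) × 0.95 = 0.1083
poisonous: 0.05 × (1−0.25) × (1−0.1) × 0.35 = 0.0118125
Highest score → edible.

edible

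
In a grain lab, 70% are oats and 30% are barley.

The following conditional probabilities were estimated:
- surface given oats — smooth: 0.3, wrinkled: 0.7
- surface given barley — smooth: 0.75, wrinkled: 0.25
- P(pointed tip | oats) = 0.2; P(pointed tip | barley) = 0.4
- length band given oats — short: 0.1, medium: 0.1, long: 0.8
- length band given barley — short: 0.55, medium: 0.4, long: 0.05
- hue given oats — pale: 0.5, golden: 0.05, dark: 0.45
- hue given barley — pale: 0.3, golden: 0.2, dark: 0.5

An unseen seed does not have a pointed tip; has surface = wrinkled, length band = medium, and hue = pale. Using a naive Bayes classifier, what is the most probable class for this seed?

oats

oats: 0.7 × 0.7 × (1−0.2) × 0.1 × 0.5 = 0.0196
barley: 0.3 × 0.25 × (1−0.4) × 0.4 × 0.3 = 0.0054
Highest score → oats.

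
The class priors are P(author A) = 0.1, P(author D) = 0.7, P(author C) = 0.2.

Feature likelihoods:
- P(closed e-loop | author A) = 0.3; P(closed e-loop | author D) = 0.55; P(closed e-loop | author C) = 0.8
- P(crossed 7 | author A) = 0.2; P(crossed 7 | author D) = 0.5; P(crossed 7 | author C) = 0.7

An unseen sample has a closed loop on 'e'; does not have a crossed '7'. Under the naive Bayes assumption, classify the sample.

author A: 0.1 × 0.3 × (1−0.2) = 0.024
author D: 0.7 × 0.55 × (1−0.5) = 0.1925
author C: 0.2 × 0.8 × (1−0.7) = 0.048
Highest score → author D.

author D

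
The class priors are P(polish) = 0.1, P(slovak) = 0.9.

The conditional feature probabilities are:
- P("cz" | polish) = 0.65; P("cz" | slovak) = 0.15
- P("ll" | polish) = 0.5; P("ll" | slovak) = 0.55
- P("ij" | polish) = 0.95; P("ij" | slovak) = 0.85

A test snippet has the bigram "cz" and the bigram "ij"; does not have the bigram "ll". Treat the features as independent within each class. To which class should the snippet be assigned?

slovak

polish: 0.1 × 0.65 × (1−0.5) × 0.95 = 0.030875
slovak: 0.9 × 0.15 × (1−0.55) × 0.85 = 0.0516375
Highest score → slovak.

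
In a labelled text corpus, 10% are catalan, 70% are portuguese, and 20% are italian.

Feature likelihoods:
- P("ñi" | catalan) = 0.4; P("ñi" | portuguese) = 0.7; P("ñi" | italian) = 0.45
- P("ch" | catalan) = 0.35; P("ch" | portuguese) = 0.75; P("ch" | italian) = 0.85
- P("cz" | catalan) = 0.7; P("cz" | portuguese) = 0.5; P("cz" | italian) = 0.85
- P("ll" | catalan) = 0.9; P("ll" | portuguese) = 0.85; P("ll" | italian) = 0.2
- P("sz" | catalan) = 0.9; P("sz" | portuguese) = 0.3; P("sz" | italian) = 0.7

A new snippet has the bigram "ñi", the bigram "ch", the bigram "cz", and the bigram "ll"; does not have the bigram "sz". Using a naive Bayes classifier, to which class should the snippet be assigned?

portuguese

catalan: 0.1 × 0.4 × 0.35 × 0.7 × 0.9 × (1−0.9) = 0.000882
portuguese: 0.7 × 0.7 × 0.75 × 0.5 × 0.85 × (1−0.3) = 0.10933125
italian: 0.2 × 0.45 × 0.85 × 0.85 × 0.2 × (1−0.7) = 0.0039015
Highest score → portuguese.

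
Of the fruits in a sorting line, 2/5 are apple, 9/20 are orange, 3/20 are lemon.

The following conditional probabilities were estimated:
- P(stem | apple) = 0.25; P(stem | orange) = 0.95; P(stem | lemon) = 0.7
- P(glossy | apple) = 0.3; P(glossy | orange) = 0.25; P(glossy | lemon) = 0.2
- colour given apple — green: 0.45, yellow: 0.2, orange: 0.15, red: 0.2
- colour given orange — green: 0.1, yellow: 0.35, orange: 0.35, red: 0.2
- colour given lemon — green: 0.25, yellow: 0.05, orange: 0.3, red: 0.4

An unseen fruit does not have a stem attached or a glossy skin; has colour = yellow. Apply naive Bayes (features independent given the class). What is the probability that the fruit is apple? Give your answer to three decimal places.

0.845

apple: 0.4 × (1−0.25) × (1−0.3) × 0.2 = 0.042
orange: 0.45 × (1−0.95) × (1−0.25) × 0.35 = 0.00590625
lemon: 0.15 × (1−0.7) × (1−0.2) × 0.05 = 0.0018
P(apple | x) = 0.042 / 0.04970625 ≈ 0.845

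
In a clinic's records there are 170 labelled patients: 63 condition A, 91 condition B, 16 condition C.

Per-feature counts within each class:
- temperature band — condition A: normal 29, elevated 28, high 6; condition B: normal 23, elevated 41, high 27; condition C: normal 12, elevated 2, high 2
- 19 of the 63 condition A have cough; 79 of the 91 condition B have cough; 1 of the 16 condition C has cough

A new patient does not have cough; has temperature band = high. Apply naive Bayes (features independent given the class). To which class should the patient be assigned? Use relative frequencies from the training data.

condition A

condition A: (63/170) × (6/63) × (44/63) ≈ 0.0246499
condition B: (91/170) × (27/91) × (12/91) ≈ 0.0209438
condition C: (16/170) × (2/16) × (15/16) ≈ 0.0110294
Highest score → condition A.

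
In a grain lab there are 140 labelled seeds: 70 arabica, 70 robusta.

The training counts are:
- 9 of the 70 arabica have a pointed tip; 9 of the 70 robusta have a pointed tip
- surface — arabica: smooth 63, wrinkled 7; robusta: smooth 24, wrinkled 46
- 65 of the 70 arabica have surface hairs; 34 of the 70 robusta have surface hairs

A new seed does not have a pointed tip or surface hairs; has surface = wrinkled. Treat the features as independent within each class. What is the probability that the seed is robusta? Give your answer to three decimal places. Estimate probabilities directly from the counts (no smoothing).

0.979

arabica: (70/140) × (61/70) × (7/70) × (5/70) ≈ 0.00311224
robusta: (70/140) × (61/70) × (46/70) × (36/70) ≈ 0.147254
P(robusta | x) = 0.147254 / 0.15036624 ≈ 0.979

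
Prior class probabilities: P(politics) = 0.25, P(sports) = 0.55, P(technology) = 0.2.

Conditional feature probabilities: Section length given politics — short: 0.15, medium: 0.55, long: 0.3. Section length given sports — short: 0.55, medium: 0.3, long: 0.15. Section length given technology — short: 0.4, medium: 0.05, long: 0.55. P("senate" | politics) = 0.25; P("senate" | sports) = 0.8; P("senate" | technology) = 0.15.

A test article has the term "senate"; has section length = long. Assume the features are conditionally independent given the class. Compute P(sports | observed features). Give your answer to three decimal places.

0.652

politics: 0.25 × 0.3 × 0.25 = 0.01875
sports: 0.55 × 0.15 × 0.8 = 0.066
technology: 0.2 × 0.55 × 0.15 = 0.0165
P(sports | x) = 0.066 / 0.10125 ≈ 0.652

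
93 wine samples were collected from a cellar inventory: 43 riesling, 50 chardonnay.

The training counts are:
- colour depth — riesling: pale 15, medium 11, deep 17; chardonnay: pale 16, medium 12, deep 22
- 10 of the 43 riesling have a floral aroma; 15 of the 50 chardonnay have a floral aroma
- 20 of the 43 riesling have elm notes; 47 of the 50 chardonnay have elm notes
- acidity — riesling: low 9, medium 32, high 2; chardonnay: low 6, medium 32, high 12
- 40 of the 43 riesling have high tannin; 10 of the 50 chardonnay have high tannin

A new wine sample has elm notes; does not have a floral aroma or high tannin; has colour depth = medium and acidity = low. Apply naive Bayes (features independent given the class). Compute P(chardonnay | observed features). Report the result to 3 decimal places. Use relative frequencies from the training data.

riesling: (43/93) × (11/43) × (33/43) × (20/43) × (9/43) × (3/43) ≈ 0.000616515
chardonnay: (50/93) × (12/50) × (35/50) × (47/50) × (6/50) × (40/50) ≈ 0.00815071
P(chardonnay | x) = 0.00815071 / 0.008767225 ≈ 0.930

0.930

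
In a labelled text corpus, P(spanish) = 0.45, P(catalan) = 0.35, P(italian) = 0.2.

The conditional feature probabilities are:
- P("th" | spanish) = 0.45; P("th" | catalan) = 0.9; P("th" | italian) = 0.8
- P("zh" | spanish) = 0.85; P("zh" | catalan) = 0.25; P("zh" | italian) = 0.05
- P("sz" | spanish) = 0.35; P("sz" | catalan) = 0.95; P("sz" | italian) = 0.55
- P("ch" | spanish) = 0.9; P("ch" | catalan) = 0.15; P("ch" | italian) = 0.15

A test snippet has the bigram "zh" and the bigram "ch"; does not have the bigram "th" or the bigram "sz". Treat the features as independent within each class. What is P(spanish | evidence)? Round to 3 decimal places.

spanish: 0.45 × (1−0.45) × 0.85 × (1−0.35) × 0.9 = 0.123069375
catalan: 0.35 × (1−0.9) × 0.25 × (1−0.95) × 0.15 = 0.000065625
italian: 0.2 × (1−0.8) × 0.05 × (1−0.55) × 0.15 = 0.000135
P(spanish | x) = 0.123069375 / 0.12327 ≈ 0.998

0.998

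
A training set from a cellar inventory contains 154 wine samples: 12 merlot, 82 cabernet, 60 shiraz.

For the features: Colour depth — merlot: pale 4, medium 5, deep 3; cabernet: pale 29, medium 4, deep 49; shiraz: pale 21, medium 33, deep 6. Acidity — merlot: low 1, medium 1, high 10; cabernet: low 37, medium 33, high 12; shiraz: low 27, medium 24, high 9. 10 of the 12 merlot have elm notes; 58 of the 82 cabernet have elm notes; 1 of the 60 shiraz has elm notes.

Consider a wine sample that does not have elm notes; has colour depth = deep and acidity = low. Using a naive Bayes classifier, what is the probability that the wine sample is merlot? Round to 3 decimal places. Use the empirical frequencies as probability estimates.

merlot: (12/154) × (3/12) × (1/12) × (2/12) ≈ 0.000270563
cabernet: (82/154) × (49/82) × (37/82) × (24/82) ≈ 0.0420204
shiraz: (60/154) × (6/60) × (27/60) × (59/60) ≈ 0.0172403
P(merlot | x) = 0.000270563 / 0.059531263 ≈ 0.005

0.005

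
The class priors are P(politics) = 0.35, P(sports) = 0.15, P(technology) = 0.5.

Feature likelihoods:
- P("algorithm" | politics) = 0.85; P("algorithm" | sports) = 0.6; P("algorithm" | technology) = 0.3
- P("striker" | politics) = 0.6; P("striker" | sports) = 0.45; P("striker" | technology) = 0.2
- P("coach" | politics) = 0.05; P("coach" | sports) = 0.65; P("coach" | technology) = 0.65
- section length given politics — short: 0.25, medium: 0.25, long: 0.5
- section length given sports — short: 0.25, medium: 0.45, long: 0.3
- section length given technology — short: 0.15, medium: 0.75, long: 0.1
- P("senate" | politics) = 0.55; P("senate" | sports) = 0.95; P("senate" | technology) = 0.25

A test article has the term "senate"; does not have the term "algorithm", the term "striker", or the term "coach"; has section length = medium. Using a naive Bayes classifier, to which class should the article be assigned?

politics: 0.35 × (1−0.85) × (1−0.6) × (1−0.05) × 0.25 × 0.55 = 0.002743125
sports: 0.15 × (1−0.6) × (1−0.45) × (1−0.65) × 0.45 × 0.95 = 0.004937625
technology: 0.5 × (1−0.3) × (1−0.2) × (1−0.65) × 0.75 × 0.25 = 0.018375
Highest score → technology.

technology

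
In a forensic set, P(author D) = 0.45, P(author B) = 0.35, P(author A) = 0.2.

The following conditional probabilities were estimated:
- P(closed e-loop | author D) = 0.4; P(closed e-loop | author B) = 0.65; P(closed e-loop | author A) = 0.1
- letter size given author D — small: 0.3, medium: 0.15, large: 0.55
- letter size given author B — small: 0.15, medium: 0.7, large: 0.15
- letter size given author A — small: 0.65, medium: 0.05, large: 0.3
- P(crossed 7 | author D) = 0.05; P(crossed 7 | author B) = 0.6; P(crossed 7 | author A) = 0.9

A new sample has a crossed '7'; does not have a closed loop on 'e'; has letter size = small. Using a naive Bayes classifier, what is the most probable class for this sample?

author A

author D: 0.45 × (1−0.4) × 0.3 × 0.05 = 0.00405
author B: 0.35 × (1−0.65) × 0.15 × 0.6 = 0.011025
author A: 0.2 × (1−0.1) × 0.65 × 0.9 = 0.1053
Highest score → author A.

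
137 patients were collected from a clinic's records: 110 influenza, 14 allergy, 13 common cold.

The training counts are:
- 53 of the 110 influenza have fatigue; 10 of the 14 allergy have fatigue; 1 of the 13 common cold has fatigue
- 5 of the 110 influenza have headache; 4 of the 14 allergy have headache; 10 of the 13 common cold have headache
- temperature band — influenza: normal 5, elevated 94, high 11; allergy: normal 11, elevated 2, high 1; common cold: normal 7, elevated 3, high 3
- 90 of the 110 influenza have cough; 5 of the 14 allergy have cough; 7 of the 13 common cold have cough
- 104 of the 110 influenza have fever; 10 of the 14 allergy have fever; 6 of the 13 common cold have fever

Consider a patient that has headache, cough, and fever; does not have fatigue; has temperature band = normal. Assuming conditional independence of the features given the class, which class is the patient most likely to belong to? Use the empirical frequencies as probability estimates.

influenza: (110/137) × (57/110) × (5/110) × (5/110) × (90/110) × (104/110) ≈ 0.000664966
allergy: (14/137) × (4/14) × (4/14) × (11/14) × (5/14) × (10/14) ≈ 0.00167205
common cold: (13/137) × (12/13) × (10/13) × (7/13) × (7/13) × (6/13) ≈ 0.00901643
Highest score → common cold.

common cold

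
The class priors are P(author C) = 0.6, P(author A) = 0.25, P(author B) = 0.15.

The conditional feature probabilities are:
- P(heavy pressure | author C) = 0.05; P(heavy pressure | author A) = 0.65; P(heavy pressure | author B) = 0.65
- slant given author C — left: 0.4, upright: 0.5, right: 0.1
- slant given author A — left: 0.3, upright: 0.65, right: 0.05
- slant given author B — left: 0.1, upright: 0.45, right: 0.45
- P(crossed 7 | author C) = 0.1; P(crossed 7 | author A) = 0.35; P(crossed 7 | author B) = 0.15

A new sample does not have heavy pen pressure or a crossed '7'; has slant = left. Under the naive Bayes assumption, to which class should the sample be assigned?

author C: 0.6 × (1−0.05) × 0.4 × (1−0.1) = 0.2052
author A: 0.25 × (1−0.65) × 0.3 × (1−0.35) = 0.0170625
author B: 0.15 × (1−0.65) × 0.1 × (1−0.15) = 0.0044625
Highest score → author C.

author C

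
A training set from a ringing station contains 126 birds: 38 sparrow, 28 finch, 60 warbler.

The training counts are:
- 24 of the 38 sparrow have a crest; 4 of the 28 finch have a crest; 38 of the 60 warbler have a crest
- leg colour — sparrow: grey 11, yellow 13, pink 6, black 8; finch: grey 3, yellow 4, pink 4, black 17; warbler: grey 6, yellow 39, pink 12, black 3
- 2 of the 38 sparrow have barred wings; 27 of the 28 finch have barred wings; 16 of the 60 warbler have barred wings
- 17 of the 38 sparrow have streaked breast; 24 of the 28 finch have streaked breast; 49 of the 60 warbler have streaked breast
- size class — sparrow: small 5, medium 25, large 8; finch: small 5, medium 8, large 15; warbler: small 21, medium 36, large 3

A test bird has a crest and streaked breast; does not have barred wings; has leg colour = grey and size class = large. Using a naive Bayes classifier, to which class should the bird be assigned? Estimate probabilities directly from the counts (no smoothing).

sparrow

sparrow: (38/126) × (24/38) × (11/38) × (36/38) × (17/38) × (8/38) ≈ 0.00491972
finch: (28/126) × (4/28) × (3/28) × (1/28) × (24/28) × (15/28) ≈ 0.0000557803
warbler: (60/126) × (38/60) × (6/60) × (44/60) × (49/60) × (3/60) ≈ 0.000903086
Highest score → sparrow.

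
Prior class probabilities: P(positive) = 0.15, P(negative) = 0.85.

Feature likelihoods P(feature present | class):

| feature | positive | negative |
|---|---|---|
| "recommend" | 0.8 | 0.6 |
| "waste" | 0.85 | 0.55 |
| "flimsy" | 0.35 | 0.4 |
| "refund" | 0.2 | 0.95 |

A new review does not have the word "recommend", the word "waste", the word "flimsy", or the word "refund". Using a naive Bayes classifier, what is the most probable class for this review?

negative

positive: 0.15 × (1−0.8) × (1−0.85) × (1−0.35) × (1−0.2) = 0.00234
negative: 0.85 × (1−0.6) × (1−0.55) × (1−0.4) × (1−0.95) = 0.00459
Highest score → negative.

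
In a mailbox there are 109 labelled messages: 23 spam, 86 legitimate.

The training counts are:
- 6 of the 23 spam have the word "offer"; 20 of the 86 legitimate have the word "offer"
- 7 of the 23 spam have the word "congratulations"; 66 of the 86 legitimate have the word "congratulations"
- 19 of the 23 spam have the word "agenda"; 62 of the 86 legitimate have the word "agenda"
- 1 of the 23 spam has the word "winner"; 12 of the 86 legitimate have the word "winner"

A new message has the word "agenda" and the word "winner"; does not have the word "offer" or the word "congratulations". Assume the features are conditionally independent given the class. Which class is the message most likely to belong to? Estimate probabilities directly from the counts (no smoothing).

legitimate

spam: (23/109) × (17/23) × (16/23) × (19/23) × (1/23) ≈ 0.00389684
legitimate: (86/109) × (66/86) × (20/86) × (62/86) × (12/86) ≈ 0.0141653
Highest score → legitimate.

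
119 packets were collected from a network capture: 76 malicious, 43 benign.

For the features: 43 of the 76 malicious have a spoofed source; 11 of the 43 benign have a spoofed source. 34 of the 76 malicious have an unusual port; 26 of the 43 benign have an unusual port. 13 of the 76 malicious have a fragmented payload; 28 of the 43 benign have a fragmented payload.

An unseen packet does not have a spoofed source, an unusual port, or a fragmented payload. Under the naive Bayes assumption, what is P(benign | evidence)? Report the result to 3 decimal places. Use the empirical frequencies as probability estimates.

0.226

malicious: (76/119) × (33/76) × (42/76) × (63/76) ≈ 0.127037
benign: (43/119) × (32/43) × (17/43) × (15/43) ≈ 0.0370857
P(benign | x) = 0.0370857 / 0.1641227 ≈ 0.226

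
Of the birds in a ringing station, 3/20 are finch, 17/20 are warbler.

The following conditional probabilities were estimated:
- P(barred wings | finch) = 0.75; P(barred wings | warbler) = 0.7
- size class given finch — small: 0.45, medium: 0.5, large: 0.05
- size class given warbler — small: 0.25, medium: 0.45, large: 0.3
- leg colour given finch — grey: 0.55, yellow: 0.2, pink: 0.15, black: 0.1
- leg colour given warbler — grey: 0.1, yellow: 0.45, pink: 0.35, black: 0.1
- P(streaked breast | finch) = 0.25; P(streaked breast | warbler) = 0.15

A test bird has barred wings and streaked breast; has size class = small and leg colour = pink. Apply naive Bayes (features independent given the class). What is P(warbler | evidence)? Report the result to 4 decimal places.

0.8044

finch: 0.15 × 0.75 × 0.45 × 0.15 × 0.25 = 0.0018984375
warbler: 0.85 × 0.7 × 0.25 × 0.35 × 0.15 = 0.007809375
P(warbler | x) = 0.007809375 / 0.0097078125 ≈ 0.8044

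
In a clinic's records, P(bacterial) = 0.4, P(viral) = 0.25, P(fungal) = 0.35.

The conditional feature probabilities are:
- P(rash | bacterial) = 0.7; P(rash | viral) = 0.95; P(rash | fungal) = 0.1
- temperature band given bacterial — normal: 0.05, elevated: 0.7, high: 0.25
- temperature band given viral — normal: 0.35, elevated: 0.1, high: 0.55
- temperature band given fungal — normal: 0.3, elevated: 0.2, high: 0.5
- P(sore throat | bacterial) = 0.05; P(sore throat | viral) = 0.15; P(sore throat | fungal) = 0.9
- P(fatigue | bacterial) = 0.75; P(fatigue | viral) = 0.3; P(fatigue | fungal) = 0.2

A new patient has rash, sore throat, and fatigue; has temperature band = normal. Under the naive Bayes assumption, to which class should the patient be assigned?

bacterial: 0.4 × 0.7 × 0.05 × 0.05 × 0.75 = 0.000525
viral: 0.25 × 0.95 × 0.35 × 0.15 × 0.3 = 0.003740625
fungal: 0.35 × 0.1 × 0.3 × 0.9 × 0.2 = 0.00189
Highest score → viral.

viral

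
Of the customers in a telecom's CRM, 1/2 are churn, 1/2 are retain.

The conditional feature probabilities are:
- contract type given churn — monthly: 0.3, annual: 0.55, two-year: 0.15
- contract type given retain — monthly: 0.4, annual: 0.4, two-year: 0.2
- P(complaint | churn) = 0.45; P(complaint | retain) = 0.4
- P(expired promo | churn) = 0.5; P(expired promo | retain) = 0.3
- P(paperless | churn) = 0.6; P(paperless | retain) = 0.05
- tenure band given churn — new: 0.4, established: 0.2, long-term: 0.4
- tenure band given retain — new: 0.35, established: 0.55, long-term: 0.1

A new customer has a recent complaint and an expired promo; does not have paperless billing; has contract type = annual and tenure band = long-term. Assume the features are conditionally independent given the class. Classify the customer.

churn: 0.5 × 0.55 × 0.45 × 0.5 × (1−0.6) × 0.4 = 0.0099
retain: 0.5 × 0.4 × 0.4 × 0.3 × (1−0.05) × 0.1 = 0.00228
Highest score → churn.

churn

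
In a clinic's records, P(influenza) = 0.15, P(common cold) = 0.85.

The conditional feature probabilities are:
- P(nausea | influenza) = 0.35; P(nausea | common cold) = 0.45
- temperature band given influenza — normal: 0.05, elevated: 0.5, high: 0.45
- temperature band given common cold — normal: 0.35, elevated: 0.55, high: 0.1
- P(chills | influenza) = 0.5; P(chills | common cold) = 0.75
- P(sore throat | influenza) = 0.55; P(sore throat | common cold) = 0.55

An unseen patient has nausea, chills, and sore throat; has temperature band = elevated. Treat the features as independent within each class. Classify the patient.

influenza: 0.15 × 0.35 × 0.5 × 0.5 × 0.55 = 0.00721875
common cold: 0.85 × 0.45 × 0.55 × 0.75 × 0.55 = 0.0867796875
Highest score → common cold.

common cold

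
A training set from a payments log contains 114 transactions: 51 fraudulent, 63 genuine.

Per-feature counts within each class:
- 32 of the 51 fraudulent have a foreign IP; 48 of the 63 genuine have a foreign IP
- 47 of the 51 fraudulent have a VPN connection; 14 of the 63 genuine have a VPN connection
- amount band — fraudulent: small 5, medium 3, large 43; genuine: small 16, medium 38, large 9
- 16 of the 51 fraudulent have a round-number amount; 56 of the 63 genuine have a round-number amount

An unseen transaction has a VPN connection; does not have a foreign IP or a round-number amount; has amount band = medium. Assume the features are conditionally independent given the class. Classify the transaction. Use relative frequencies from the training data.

fraudulent: (51/114) × (19/51) × (47/51) × (3/51) × (35/51) ≈ 0.00620048
genuine: (63/114) × (15/63) × (14/63) × (38/63) × (7/63) ≈ 0.00195963
Highest score → fraudulent.

fraudulent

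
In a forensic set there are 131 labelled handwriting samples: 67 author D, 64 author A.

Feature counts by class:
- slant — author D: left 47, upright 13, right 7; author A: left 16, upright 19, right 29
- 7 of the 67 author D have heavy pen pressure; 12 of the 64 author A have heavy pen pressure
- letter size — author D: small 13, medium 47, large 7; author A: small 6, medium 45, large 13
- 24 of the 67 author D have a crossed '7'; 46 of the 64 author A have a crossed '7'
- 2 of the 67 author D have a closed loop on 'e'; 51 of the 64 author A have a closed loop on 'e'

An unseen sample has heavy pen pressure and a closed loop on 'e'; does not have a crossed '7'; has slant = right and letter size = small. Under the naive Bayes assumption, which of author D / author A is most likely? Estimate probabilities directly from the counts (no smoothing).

author A

author D: (67/131) × (7/67) × (7/67) × (13/67) × (43/67) × (2/67) ≈ 0.0000207524
author A: (64/131) × (29/64) × (12/64) × (6/64) × (18/64) × (51/64) ≈ 0.000872132
Highest score → author A.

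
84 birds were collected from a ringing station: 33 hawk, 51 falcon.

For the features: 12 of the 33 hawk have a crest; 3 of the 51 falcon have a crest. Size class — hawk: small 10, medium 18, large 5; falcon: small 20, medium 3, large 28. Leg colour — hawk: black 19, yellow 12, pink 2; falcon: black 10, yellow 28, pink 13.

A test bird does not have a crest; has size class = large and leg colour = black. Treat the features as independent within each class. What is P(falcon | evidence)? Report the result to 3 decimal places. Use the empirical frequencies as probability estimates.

0.738

hawk: (33/84) × (21/33) × (5/33) × (19/33) ≈ 0.021809
falcon: (51/84) × (48/51) × (28/51) × (10/51) ≈ 0.0615148
P(falcon | x) = 0.0615148 / 0.0833238 ≈ 0.738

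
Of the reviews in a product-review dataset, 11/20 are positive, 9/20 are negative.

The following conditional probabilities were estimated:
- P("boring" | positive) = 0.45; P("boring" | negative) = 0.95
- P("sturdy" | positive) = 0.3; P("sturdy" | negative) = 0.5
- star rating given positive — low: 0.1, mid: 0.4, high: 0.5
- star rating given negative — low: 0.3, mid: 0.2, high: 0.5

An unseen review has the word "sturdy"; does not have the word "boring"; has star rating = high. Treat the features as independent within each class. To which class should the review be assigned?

positive

positive: 0.55 × (1−0.45) × 0.3 × 0.5 = 0.045375
negative: 0.45 × (1−0.95) × 0.5 × 0.5 = 0.005625
Highest score → positive.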